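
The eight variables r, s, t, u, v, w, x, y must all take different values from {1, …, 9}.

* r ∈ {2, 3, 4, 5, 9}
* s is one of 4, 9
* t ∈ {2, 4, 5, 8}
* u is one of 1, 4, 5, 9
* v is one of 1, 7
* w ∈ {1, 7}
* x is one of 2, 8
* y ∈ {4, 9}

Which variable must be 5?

The 8 variables together cover exactly {1, 2, 3, 4, 5, 7, 8, 9} — 8 values for 8 variables — and 3 appears only in r's list, so r = 3.
s and y between them cover only {4, 9} — a naked pair. Remove those values from t, u.
The 2 variables v and w are confined to {1, 7}, which locks those values in; drop them from u.
So 5 goes to u.

u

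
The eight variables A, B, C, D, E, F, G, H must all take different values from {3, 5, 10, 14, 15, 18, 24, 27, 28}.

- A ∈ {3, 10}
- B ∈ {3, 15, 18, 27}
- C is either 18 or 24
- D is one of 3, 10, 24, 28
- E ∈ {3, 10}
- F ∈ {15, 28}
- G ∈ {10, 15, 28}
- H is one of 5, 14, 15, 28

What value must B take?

27

A and E between them cover only {3, 10} — a naked pair. Remove those values from B, D, G.
F and G between them cover only {15, 28} — a naked pair. Remove those values from B, D, H.
D must be 24 (only option left). Remove 24 from C.
That leaves C = 18. Remove 18 from B.
So B = 27.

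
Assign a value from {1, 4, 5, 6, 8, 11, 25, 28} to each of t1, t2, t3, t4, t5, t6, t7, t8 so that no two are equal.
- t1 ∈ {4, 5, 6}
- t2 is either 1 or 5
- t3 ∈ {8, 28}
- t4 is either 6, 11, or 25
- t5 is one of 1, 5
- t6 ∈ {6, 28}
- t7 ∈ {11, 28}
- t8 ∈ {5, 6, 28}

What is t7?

11

Among the 8 variables, 4 fits only t1 (and all 8 values in {1, 4, 5, 6, 8, 11, 25, 28} must be used), so t1 = 4.
The 7 still-open variables draw from only 7 values {1, 5, 6, 8, 11, 25, 28}, so each is used; only t3 can be 8, hence t3 = 8.
The 6 still-open variables draw from only 6 values {1, 5, 6, 11, 25, 28}, so each is used; only t4 can be 25, hence t4 = 25.
The 5 still-open variables draw from only 5 values {1, 5, 6, 11, 28}, so each is used; only t7 can be 11, hence t7 = 11.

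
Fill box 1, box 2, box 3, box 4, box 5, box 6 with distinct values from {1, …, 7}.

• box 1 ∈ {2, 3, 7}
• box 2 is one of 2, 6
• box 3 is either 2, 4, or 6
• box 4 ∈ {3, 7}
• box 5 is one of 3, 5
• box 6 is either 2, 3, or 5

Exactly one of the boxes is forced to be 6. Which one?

box 2

The 6 variables draw from only 6 values {2, 3, 4, 5, 6, 7}, so each is used; only box 3 can be 4, hence box 3 = 4.
The 5 still-open variables draw from only 5 values {2, 3, 5, 6, 7}, so each is used; only box 2 can be 6, hence box 2 = 6.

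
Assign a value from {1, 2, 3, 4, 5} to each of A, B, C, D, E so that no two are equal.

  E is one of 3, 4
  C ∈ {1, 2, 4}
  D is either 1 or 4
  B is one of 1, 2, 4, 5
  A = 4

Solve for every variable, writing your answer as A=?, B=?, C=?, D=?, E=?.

A's domain is down to {4}, so A = 4. Strike 4 from B, C, D, E.
That leaves D = 1. Remove 1 from B, C.
E must be 3 (only option left).
C has just one choice, so C = 2. Strike 2 from B.
That leaves B = 5.

A=4, B=5, C=2, D=1, E=3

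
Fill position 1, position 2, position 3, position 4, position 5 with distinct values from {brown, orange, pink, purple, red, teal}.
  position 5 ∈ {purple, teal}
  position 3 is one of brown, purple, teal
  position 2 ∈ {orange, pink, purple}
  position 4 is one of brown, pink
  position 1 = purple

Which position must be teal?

position 1 has just one choice, so position 1 = purple. Strike purple from position 2, position 3, position 5.
So teal goes to position 5.

position 5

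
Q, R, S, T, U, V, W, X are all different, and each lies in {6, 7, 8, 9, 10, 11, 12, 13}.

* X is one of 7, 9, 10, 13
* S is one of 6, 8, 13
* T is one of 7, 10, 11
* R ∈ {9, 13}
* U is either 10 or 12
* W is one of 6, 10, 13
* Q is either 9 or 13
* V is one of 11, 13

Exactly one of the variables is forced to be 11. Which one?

V

The 8 variables draw from only 8 values {6, 7, 8, 9, 10, 11, 12, 13}, so each is used; only S can be 8, hence S = 8.
Among the 7 still-open variables, 6 fits only W (and all 7 values in {6, 7, 9, 10, 11, 12, 13} must be used), so W = 6.
The 6 still-open variables together cover exactly {7, 9, 10, 11, 12, 13} — 6 values for 6 variables — and 12 appears only in U's list, so U = 12.
Q and R between them cover only {9, 13} — a naked pair. Remove those values from V, X.
So 11 goes to V.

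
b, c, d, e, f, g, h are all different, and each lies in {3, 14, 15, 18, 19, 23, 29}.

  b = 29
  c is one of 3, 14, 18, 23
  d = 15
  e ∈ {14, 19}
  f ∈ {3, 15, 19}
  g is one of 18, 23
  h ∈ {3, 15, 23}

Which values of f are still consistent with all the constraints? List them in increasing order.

3, 19

b's domain is down to {29}, so b = 29.
d's domain is down to {15}, so d = 15. So f, h can't be 15.
No further eliminations apply; f can still be any of 3, 19.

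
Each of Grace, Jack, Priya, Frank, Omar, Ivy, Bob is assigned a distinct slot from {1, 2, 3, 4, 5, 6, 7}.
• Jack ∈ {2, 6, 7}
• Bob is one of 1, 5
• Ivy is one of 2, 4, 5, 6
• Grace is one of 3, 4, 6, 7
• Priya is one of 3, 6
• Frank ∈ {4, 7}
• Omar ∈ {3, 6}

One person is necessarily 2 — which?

The 7 variables together cover exactly {1, 2, 3, 4, 5, 6, 7} — 7 values for 7 variables — and 1 appears only in Bob's list, so Bob = 1.
Among the 6 still-open variables, 5 fits only Ivy (and all 6 values in {2, 3, 4, 5, 6, 7} must be used), so Ivy = 5.
Among the 5 still-open variables, 2 fits only Jack (and all 5 values in {2, 3, 4, 6, 7} must be used), so Jack = 2.

Jack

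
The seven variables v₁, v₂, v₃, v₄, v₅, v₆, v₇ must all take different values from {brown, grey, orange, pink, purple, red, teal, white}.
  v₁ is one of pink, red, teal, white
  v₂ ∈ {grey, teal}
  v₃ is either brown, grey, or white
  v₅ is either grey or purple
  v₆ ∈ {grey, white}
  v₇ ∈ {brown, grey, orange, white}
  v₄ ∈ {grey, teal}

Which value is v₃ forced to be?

brown

v₂ and v₄ between them cover only {grey, teal} — a naked pair. Remove those values from v₁, v₃, v₅, v₆, v₇.
v₅ has just one choice, so v₅ = purple.
v₆ must be white (only option left). Remove white from v₁, v₃, v₇.
So v₃ = brown.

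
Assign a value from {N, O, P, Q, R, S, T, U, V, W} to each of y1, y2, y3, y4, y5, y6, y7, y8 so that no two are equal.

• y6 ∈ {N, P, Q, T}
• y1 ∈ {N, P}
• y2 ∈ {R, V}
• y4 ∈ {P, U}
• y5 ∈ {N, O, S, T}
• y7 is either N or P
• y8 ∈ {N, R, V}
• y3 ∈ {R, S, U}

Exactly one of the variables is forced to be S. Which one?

y3

y1 and y7 share exactly the 2 values {N, P}; by pigeonhole those values go to them, so strike N, P from y4, y5, y6, y8.
y4 has just one choice, so y4 = U. So y3 can't be U.
y2 and y8 share exactly the 2 values {R, V}; by pigeonhole those values go to them, so strike R, V from y3.
So S goes to y3.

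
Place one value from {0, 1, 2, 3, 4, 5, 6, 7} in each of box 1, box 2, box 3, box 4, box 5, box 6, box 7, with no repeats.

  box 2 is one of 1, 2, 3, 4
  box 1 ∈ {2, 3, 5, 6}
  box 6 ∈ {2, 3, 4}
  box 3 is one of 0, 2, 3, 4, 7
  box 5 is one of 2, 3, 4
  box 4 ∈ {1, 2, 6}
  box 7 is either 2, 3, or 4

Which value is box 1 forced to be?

box 5, box 6, box 7 between them cover only {2, 3, 4} — a naked triple. Remove those values from box 1, box 2, box 3, box 4.
box 2 has just one choice, so box 2 = 1. Strike 1 from box 4.
box 4's domain is down to {6}, so box 4 = 6. Strike 6 from box 1.
So box 1 = 5.

5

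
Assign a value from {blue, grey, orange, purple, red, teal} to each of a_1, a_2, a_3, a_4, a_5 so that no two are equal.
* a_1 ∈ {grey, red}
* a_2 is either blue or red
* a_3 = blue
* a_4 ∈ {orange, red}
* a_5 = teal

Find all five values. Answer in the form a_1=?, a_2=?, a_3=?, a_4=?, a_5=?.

a_1=grey, a_2=red, a_3=blue, a_4=orange, a_5=teal

a_3 must be blue (only option left). So a_2 can't be blue.
a_5 has just one choice, so a_5 = teal.
a_2 must be red (only option left). Remove red from a_1, a_4.
a_4 has just one choice, so a_4 = orange.
a_1 has just one choice, so a_1 = grey.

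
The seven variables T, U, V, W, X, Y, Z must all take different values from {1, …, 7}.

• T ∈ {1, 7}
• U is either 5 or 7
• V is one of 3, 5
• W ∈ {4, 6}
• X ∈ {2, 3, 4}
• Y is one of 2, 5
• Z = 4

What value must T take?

Z must be 4 (only option left). Eliminate 4 elsewhere: W, X.
W must be 6 (only option left).
The 5 still-open variables together cover exactly {1, 2, 3, 5, 7} — 5 values for 5 variables — and 1 appears only in T's list, so T = 1.

1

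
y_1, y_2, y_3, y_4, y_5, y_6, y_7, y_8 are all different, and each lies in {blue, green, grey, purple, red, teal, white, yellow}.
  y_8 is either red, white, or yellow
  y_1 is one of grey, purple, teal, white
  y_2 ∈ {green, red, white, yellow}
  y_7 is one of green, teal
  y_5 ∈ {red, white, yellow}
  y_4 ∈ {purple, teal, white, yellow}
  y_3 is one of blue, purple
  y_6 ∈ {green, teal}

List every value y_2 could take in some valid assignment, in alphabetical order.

The 8 variables draw from only 8 values {blue, green, grey, purple, red, teal, white, yellow}, so each is used; only y_3 can be blue, hence y_3 = blue.
Among the 7 still-open variables, grey fits only y_1 (and all 7 values in {green, grey, purple, red, teal, white, yellow} must be used), so y_1 = grey.
The 6 still-open variables draw from only 6 values {green, purple, red, teal, white, yellow}, so each is used; only y_4 can be purple, hence y_4 = purple.
The 2 variables y_6 and y_7 are confined to {green, teal}, which locks those values in; drop them from y_2.
No further eliminations apply; y_2 can still be any of red, white, yellow.

red, white, yellow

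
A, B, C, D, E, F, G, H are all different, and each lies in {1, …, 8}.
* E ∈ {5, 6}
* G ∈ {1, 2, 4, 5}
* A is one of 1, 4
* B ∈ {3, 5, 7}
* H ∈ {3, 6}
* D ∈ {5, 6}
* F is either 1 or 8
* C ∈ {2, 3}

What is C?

2

The 8 variables draw from only 8 values {1, 2, 3, 4, 5, 6, 7, 8}, so each is used; only B can be 7, hence B = 7.
Among the 7 still-open variables, 8 fits only F (and all 7 values in {1, 2, 3, 4, 5, 6, 8} must be used), so F = 8.
D and E share exactly the 2 values {5, 6}; by pigeonhole those values go to them, so strike 5, 6 from G, H.
H has just one choice, so H = 3. Strike 3 from C.
So C = 2.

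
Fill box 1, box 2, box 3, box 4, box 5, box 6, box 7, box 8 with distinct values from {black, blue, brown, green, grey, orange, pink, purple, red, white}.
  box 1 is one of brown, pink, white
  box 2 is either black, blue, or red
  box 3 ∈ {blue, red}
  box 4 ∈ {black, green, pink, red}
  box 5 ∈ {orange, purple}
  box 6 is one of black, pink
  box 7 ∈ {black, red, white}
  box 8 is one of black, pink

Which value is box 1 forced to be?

box 6 and box 8 share exactly the 2 values {black, pink}; by pigeonhole those values go to them, so strike black, pink from box 1, box 2, box 4, box 7.
box 2 and box 3 between them cover only {blue, red} — a naked pair. Remove those values from box 4, box 7.
box 4 must be green (only option left).
box 7's domain is down to {white}, so box 7 = white. Eliminate white elsewhere: box 1.
So box 1 = brown.

brown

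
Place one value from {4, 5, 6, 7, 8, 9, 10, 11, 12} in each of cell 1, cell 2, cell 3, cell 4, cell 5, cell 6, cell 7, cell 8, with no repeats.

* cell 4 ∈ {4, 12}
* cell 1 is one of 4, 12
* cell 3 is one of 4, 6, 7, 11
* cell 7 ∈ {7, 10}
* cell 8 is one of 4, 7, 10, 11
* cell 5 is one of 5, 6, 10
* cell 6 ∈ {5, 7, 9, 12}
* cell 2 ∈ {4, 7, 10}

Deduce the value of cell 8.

11

The 8 variables together cover exactly {4, 5, 6, 7, 9, 10, 11, 12} — 8 values for 8 variables — and 9 appears only in cell 6's list, so cell 6 = 9.
Among the 7 still-open variables, 5 fits only cell 5 (and all 7 values in {4, 5, 6, 7, 10, 11, 12} must be used), so cell 5 = 5.
The 6 still-open variables together cover exactly {4, 6, 7, 10, 11, 12} — 6 values for 6 variables — and 6 appears only in cell 3's list, so cell 3 = 6.
The 5 still-open variables draw from only 5 values {4, 7, 10, 11, 12}, so each is used; only cell 8 can be 11, hence cell 8 = 11.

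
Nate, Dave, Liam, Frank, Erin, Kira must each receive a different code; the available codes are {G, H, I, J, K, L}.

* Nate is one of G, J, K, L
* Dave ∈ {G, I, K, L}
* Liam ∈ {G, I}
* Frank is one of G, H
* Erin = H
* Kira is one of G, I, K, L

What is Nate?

J

Erin's domain is down to {H}, so Erin = H. So Frank can't be H.
That leaves Frank = G. Strike G from Nate, Dave, Liam, Kira.
Liam's domain is down to {I}, so Liam = I. So Dave, Kira can't be I.
The 3 still-open variables draw from only 3 values {J, K, L}, so each is used; only Nate can be J, hence Nate = J.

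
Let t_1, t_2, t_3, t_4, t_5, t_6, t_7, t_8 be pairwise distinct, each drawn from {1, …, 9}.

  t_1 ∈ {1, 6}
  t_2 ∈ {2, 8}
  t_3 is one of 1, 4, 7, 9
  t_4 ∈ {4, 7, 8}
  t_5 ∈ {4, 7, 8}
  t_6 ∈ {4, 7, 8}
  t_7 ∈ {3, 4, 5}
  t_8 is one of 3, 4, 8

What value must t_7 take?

t_4, t_5, t_6 between them cover only {4, 7, 8} — a naked triple. Remove those values from t_2, t_3, t_7, t_8.
t_2 must be 2 (only option left).
t_8 has just one choice, so t_8 = 3. So t_7 can't be 3.
So t_7 = 5.

5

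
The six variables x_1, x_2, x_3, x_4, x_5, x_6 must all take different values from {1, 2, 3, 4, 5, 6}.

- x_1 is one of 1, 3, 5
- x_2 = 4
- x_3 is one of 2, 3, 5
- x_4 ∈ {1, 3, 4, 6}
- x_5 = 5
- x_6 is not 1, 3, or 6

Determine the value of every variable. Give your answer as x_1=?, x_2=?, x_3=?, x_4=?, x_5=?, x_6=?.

x_2's domain is down to {4}, so x_2 = 4. Remove 4 from x_4, x_6.
x_5's domain is down to {5}, so x_5 = 5. Remove 5 from x_1, x_3, x_6.
x_6 must be 2 (only option left). Strike 2 from x_3.
x_3 has just one choice, so x_3 = 3. Eliminate 3 elsewhere: x_1, x_4.
x_1's domain is down to {1}, so x_1 = 1. So x_4 can't be 1.
x_4's domain is down to {6}, so x_4 = 6.

x_1=1, x_2=4, x_3=3, x_4=6, x_5=5, x_6=2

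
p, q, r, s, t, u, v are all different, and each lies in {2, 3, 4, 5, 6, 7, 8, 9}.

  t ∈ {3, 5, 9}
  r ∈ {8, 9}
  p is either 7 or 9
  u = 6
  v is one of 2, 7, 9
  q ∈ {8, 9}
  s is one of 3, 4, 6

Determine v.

2

u must be 6 (only option left). Remove 6 from s.
q and r share exactly the 2 values {8, 9}; by pigeonhole those values go to them, so strike 8, 9 from p, t, v.
p's domain is down to {7}, so p = 7. Eliminate 7 elsewhere: v.
So v = 2.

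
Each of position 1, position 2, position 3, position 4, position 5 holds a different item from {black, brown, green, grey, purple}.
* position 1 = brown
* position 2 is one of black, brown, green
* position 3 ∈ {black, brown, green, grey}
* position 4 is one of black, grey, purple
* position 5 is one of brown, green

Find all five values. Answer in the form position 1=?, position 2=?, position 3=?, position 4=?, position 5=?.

position 1=brown, position 2=black, position 3=grey, position 4=purple, position 5=green

position 1 must be brown (only option left). Remove brown from position 2, position 3, position 5.
position 5 must be green (only option left). Eliminate green elsewhere: position 2, position 3.
position 2 must be black (only option left). So position 3, position 4 can't be black.
That leaves position 3 = grey. Remove grey from position 4.
position 4 must be purple (only option left).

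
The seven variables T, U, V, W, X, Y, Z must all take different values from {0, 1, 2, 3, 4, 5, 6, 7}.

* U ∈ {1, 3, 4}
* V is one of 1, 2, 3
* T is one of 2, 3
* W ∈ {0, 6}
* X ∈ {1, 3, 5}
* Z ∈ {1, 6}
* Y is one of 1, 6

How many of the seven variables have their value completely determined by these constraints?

The 7 variables together cover exactly {0, 1, 2, 3, 4, 5, 6} — 7 values for 7 variables — and 0 appears only in W's list, so W = 0.
The 6 still-open variables together cover exactly {1, 2, 3, 4, 5, 6} — 6 values for 6 variables — and 4 appears only in U's list, so U = 4.
The 5 still-open variables draw from only 5 values {1, 2, 3, 5, 6}, so each is used; only X can be 5, hence X = 5.
Y and Z share exactly the 2 values {1, 6}; by pigeonhole those values go to them, so strike 1, 6 from V.
Determined: U=4, W=0, X=5. The other variables each still have more than one consistent value. That makes 3.

3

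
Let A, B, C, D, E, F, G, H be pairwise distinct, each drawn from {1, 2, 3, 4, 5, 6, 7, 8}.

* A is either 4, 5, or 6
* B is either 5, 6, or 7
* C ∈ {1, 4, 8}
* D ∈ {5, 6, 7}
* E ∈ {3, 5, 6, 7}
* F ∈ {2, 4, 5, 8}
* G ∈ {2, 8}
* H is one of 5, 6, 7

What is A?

The 8 variables together cover exactly {1, 2, 3, 4, 5, 6, 7, 8} — 8 values for 8 variables — and 1 appears only in C's list, so C = 1.
The 7 still-open variables together cover exactly {2, 3, 4, 5, 6, 7, 8} — 7 values for 7 variables — and 3 appears only in E's list, so E = 3.
B, D, H share exactly the 3 values {5, 6, 7}; by pigeonhole those values go to them, so strike 5, 6, 7 from A, F.
So A = 4.

4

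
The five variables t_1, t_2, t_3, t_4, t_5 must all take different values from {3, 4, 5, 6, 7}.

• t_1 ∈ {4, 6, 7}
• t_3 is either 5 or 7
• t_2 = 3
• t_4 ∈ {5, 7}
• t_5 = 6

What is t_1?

4

t_2 has just one choice, so t_2 = 3.
t_5's domain is down to {6}, so t_5 = 6. Eliminate 6 elsewhere: t_1.
Among the 3 still-open variables, 4 fits only t_1 (and all 3 values in {4, 5, 7} must be used), so t_1 = 4.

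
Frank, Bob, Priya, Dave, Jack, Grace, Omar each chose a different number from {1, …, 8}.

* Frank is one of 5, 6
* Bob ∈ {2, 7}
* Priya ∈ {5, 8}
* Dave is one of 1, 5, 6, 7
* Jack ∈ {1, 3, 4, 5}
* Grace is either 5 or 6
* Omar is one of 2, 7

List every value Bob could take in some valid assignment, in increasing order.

2, 7

Frank and Grace share exactly the 2 values {5, 6}; by pigeonhole those values go to them, so strike 5, 6 from Priya, Dave, Jack.
That leaves Priya = 8.
Bob and Omar between them cover only {2, 7} — a naked pair. Remove those values from Dave.
Dave must be 1 (only option left). So Jack can't be 1.
No further eliminations apply; Bob can still be any of 2, 7.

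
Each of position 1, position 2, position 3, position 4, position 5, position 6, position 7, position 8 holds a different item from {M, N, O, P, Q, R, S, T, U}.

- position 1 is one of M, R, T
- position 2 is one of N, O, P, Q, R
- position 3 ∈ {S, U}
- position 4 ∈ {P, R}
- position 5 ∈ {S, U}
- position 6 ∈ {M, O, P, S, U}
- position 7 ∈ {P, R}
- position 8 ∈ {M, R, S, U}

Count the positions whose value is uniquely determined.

3

The 2 variables position 3 and position 5 are confined to {S, U}, which locks those values in; drop them from position 6, position 8.
position 4 and position 7 share exactly the 2 values {P, R}; by pigeonhole those values go to them, so strike P, R from position 1, position 2, position 6, position 8.
position 8 must be M (only option left). Remove M from position 1, position 6.
position 1 has just one choice, so position 1 = T.
That leaves position 6 = O. Remove O from position 2.
Determined: position 1=T, position 6=O, position 8=M. The other positions each still have more than one consistent value. That makes 3.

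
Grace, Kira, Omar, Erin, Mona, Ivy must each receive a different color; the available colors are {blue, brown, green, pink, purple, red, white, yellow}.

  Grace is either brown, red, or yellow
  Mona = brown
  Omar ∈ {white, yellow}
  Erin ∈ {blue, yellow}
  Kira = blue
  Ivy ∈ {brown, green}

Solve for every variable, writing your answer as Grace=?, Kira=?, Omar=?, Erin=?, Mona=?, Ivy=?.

Grace=red, Kira=blue, Omar=white, Erin=yellow, Mona=brown, Ivy=green

Kira has just one choice, so Kira = blue. Eliminate blue elsewhere: Erin.
Erin has just one choice, so Erin = yellow. Strike yellow from Grace, Omar.
Mona must be brown (only option left). So Grace, Ivy can't be brown.
Ivy's domain is down to {green}, so Ivy = green.
That leaves Grace = red.
Omar has just one choice, so Omar = white.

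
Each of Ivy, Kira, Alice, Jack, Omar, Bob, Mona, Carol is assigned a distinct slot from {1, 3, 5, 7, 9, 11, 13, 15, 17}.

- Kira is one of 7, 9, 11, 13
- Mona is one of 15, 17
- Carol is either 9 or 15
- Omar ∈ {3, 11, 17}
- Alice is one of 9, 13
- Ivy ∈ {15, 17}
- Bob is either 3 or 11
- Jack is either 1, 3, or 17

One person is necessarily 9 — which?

The 8 variables draw from only 8 values {1, 3, 7, 9, 11, 13, 15, 17}, so each is used; only Jack can be 1, hence Jack = 1.
The 7 still-open variables draw from only 7 values {3, 7, 9, 11, 13, 15, 17}, so each is used; only Kira can be 7, hence Kira = 7.
The 6 still-open variables together cover exactly {3, 9, 11, 13, 15, 17} — 6 values for 6 variables — and 13 appears only in Alice's list, so Alice = 13.
Among the 5 still-open variables, 9 fits only Carol (and all 5 values in {3, 9, 11, 15, 17} must be used), so Carol = 9.

Carol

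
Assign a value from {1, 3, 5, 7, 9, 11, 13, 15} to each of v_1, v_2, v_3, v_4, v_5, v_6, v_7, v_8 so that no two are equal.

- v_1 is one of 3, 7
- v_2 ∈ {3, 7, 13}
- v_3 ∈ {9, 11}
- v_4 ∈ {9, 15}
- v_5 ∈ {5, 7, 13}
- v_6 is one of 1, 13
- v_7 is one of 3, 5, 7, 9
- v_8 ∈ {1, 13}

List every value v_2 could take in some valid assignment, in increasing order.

3, 7

The 8 variables draw from only 8 values {1, 3, 5, 7, 9, 11, 13, 15}, so each is used; only v_3 can be 11, hence v_3 = 11.
The 7 still-open variables together cover exactly {1, 3, 5, 7, 9, 13, 15} — 7 values for 7 variables — and 15 appears only in v_4's list, so v_4 = 15.
Among the 6 still-open variables, 9 fits only v_7 (and all 6 values in {1, 3, 5, 7, 9, 13} must be used), so v_7 = 9.
The 5 still-open variables together cover exactly {1, 3, 5, 7, 13} — 5 values for 5 variables — and 5 appears only in v_5's list, so v_5 = 5.
v_6 and v_8 share exactly the 2 values {1, 13}; by pigeonhole those values go to them, so strike 1, 13 from v_2.
No further eliminations apply; v_2 can still be any of 3, 7.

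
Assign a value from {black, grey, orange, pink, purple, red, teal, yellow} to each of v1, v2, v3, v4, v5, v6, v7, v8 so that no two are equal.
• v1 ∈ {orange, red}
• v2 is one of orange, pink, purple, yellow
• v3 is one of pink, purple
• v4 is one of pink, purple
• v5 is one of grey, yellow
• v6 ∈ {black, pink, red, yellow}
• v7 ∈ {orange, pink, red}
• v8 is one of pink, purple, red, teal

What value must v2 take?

The 8 variables together cover exactly {black, grey, orange, pink, purple, red, teal, yellow} — 8 values for 8 variables — and black appears only in v6's list, so v6 = black.
The 7 still-open variables draw from only 7 values {grey, orange, pink, purple, red, teal, yellow}, so each is used; only v5 can be grey, hence v5 = grey.
The 6 still-open variables draw from only 6 values {orange, pink, purple, red, teal, yellow}, so each is used; only v8 can be teal, hence v8 = teal.
Among the 5 still-open variables, yellow fits only v2 (and all 5 values in {orange, pink, purple, red, yellow} must be used), so v2 = yellow.

yellow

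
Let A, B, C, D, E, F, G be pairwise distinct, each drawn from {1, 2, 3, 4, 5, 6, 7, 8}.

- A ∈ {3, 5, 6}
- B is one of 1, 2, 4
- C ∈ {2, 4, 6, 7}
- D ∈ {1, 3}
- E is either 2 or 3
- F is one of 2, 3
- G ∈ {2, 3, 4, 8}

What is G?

8

The 2 variables E and F are confined to {2, 3}, which locks those values in; drop them from A, B, C, D, G.
D's domain is down to {1}, so D = 1. So B can't be 1.
That leaves B = 4. So C, G can't be 4.
So G = 8.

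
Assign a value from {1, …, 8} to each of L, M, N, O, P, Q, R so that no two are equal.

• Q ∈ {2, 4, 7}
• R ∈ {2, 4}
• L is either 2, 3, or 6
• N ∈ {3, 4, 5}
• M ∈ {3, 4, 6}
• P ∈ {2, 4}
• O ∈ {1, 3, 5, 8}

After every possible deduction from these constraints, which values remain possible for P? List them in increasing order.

P and R share exactly the 2 values {2, 4}; by pigeonhole those values go to them, so strike 2, 4 from L, M, N, Q.
That leaves Q = 7.
L and M between them cover only {3, 6} — a naked pair. Remove those values from N, O.
N must be 5 (only option left). Strike 5 from O.
No further eliminations apply; P can still be any of 2, 4.

2, 4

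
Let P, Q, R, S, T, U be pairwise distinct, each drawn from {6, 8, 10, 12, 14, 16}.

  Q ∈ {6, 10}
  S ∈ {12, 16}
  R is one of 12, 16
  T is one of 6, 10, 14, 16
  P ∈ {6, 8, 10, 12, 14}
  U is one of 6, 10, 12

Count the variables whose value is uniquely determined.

Among the 6 variables, 8 fits only P (and all 6 values in {6, 8, 10, 12, 14, 16} must be used), so P = 8.
Among the 5 still-open variables, 14 fits only T (and all 5 values in {6, 10, 12, 14, 16} must be used), so T = 14.
R and S share exactly the 2 values {12, 16}; by pigeonhole those values go to them, so strike 12, 16 from U.
Determined: P=8, T=14. The other variables each still have more than one consistent value. That makes 2.

2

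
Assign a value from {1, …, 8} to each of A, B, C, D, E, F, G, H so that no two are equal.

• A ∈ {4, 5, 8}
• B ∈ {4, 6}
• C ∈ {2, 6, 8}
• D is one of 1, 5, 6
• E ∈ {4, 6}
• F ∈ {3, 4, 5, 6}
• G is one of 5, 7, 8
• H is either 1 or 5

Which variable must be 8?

The 8 variables together cover exactly {1, 2, 3, 4, 5, 6, 7, 8} — 8 values for 8 variables — and 2 appears only in C's list, so C = 2.
The 7 still-open variables together cover exactly {1, 3, 4, 5, 6, 7, 8} — 7 values for 7 variables — and 3 appears only in F's list, so F = 3.
The 6 still-open variables draw from only 6 values {1, 4, 5, 6, 7, 8}, so each is used; only G can be 7, hence G = 7.
The 5 still-open variables draw from only 5 values {1, 4, 5, 6, 8}, so each is used; only A can be 8, hence A = 8.

A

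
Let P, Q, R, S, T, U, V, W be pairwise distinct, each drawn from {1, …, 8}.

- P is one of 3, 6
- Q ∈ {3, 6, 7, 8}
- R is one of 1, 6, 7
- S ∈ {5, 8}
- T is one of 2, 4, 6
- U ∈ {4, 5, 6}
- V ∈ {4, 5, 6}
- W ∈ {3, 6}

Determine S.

8

The 8 variables draw from only 8 values {1, 2, 3, 4, 5, 6, 7, 8}, so each is used; only R can be 1, hence R = 1.
Among the 7 still-open variables, 2 fits only T (and all 7 values in {2, 3, 4, 5, 6, 7, 8} must be used), so T = 2.
The 6 still-open variables draw from only 6 values {3, 4, 5, 6, 7, 8}, so each is used; only Q can be 7, hence Q = 7.
The 5 still-open variables together cover exactly {3, 4, 5, 6, 8} — 5 values for 5 variables — and 8 appears only in S's list, so S = 8.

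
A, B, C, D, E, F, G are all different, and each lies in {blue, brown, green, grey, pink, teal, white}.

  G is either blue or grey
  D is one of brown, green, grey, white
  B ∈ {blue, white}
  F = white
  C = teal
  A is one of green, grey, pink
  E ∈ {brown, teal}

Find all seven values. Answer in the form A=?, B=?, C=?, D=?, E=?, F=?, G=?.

C must be teal (only option left). Eliminate teal elsewhere: E.
E has just one choice, so E = brown. Eliminate brown elsewhere: D.
F has just one choice, so F = white. Strike white from B, D.
That leaves B = blue. So G can't be blue.
G's domain is down to {grey}, so G = grey. Strike grey from A, D.
That leaves D = green. So A can't be green.
A has just one choice, so A = pink.

A=pink, B=blue, C=teal, D=green, E=brown, F=white, G=grey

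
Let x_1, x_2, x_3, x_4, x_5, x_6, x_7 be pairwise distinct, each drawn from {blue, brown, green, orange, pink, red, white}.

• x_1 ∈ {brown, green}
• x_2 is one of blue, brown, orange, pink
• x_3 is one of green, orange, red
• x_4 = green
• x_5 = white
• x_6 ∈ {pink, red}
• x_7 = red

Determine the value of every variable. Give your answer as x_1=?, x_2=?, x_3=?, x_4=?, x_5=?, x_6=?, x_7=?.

x_4 has just one choice, so x_4 = green. Remove green from x_1, x_3.
That leaves x_5 = white.
x_7 must be red (only option left). Strike red from x_3, x_6.
x_1 has just one choice, so x_1 = brown. Strike brown from x_2.
x_3's domain is down to {orange}, so x_3 = orange. Strike orange from x_2.
x_6's domain is down to {pink}, so x_6 = pink. So x_2 can't be pink.
x_2 must be blue (only option left).

x_1=brown, x_2=blue, x_3=orange, x_4=green, x_5=white, x_6=pink, x_7=red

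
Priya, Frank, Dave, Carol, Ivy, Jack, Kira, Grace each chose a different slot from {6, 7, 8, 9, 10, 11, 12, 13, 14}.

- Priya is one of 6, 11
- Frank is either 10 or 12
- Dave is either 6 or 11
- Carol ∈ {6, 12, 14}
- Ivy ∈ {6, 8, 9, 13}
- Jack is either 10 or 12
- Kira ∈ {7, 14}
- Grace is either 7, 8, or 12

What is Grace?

8

Priya and Dave share exactly the 2 values {6, 11}; by pigeonhole those values go to them, so strike 6, 11 from Carol, Ivy.
The 2 variables Frank and Jack are confined to {10, 12}, which locks those values in; drop them from Carol, Grace.
Carol must be 14 (only option left). Remove 14 from Kira.
That leaves Kira = 7. Strike 7 from Grace.
So Grace = 8.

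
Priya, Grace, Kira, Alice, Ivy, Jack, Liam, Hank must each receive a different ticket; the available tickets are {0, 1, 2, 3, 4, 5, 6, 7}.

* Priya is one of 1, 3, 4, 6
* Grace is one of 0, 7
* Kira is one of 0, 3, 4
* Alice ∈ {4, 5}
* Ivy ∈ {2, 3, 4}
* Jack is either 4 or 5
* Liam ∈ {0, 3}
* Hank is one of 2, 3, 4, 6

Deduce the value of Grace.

The 8 variables together cover exactly {0, 1, 2, 3, 4, 5, 6, 7} — 8 values for 8 variables — and 1 appears only in Priya's list, so Priya = 1.
The 7 still-open variables draw from only 7 values {0, 2, 3, 4, 5, 6, 7}, so each is used; only Hank can be 6, hence Hank = 6.
The 6 still-open variables together cover exactly {0, 2, 3, 4, 5, 7} — 6 values for 6 variables — and 2 appears only in Ivy's list, so Ivy = 2.
The 5 still-open variables together cover exactly {0, 3, 4, 5, 7} — 5 values for 5 variables — and 7 appears only in Grace's list, so Grace = 7.

7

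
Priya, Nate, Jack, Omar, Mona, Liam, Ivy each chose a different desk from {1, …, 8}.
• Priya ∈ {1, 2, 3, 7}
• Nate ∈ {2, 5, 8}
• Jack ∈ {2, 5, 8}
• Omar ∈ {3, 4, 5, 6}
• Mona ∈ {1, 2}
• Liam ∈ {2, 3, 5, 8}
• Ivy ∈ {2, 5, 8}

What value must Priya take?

7

The 3 variables Nate, Jack, Ivy are confined to {2, 5, 8}, which locks those values in; drop them from Priya, Omar, Mona, Liam.
Mona's domain is down to {1}, so Mona = 1. Eliminate 1 elsewhere: Priya.
That leaves Liam = 3. Eliminate 3 elsewhere: Priya, Omar.
So Priya = 7.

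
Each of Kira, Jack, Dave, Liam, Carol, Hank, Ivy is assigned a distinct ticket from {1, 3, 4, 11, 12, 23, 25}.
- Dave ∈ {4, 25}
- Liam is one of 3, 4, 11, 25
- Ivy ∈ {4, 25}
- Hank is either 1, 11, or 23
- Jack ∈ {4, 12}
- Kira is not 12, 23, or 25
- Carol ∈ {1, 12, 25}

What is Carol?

The 7 variables draw from only 7 values {1, 3, 4, 11, 12, 23, 25}, so each is used; only Hank can be 23, hence Hank = 23.
Dave and Ivy share exactly the 2 values {4, 25}; by pigeonhole those values go to them, so strike 4, 25 from Kira, Jack, Liam, Carol.
Jack must be 12 (only option left). Strike 12 from Carol.
So Carol = 1.

1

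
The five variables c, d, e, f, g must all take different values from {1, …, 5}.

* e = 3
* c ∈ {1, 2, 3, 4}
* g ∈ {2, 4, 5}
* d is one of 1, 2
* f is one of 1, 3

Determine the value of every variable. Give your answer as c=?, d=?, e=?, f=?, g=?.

e's domain is down to {3}, so e = 3. Remove 3 from c, f.
That leaves f = 1. Eliminate 1 elsewhere: c, d.
d's domain is down to {2}, so d = 2. Eliminate 2 elsewhere: c, g.
c must be 4 (only option left). Strike 4 from g.
g must be 5 (only option left).

c=4, d=2, e=3, f=1, g=5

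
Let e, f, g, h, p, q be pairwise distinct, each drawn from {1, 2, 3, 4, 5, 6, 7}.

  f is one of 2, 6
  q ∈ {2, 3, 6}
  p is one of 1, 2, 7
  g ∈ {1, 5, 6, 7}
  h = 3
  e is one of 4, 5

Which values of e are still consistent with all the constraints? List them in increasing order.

h's domain is down to {3}, so h = 3. Remove 3 from q.
f and q share exactly the 2 values {2, 6}; by pigeonhole those values go to them, so strike 2, 6 from g, p.
No further eliminations apply; e can still be any of 4, 5.

4, 5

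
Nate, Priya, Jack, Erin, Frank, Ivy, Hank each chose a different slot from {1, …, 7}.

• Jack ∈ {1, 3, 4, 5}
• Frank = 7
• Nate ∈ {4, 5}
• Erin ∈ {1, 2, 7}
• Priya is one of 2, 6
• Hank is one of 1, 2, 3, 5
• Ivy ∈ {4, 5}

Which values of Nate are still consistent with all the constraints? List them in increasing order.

Frank's domain is down to {7}, so Frank = 7. So Erin can't be 7.
The 6 still-open variables draw from only 6 values {1, 2, 3, 4, 5, 6}, so each is used; only Priya can be 6, hence Priya = 6.
Nate and Ivy share exactly the 2 values {4, 5}; by pigeonhole those values go to them, so strike 4, 5 from Jack, Hank.
No further eliminations apply; Nate can still be any of 4, 5.

4, 5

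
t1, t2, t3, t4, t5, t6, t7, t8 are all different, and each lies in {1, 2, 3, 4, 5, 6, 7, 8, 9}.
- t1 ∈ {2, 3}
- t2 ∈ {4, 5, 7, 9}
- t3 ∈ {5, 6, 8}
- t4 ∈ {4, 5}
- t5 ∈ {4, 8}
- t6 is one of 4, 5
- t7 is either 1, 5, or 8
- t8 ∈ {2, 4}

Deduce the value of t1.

The 2 variables t4 and t6 are confined to {4, 5}, which locks those values in; drop them from t2, t3, t5, t7, t8.
That leaves t5 = 8. Remove 8 from t3, t7.
That leaves t7 = 1.
t8's domain is down to {2}, so t8 = 2. Strike 2 from t1.
So t1 = 3.

3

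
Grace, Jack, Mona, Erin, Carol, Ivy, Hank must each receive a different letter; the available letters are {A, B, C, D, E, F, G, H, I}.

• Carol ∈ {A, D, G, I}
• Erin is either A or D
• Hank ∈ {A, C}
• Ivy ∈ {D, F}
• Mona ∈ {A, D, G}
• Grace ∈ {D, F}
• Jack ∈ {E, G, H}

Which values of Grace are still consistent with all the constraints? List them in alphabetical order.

Grace and Ivy share exactly the 2 values {D, F}; by pigeonhole those values go to them, so strike D, F from Mona, Erin, Carol.
Erin's domain is down to {A}, so Erin = A. Eliminate A elsewhere: Mona, Carol, Hank.
Hank's domain is down to {C}, so Hank = C.
Mona's domain is down to {G}, so Mona = G. Remove G from Jack, Carol.
That leaves Carol = I.
No further eliminations apply; Grace can still be any of D, F.

D, F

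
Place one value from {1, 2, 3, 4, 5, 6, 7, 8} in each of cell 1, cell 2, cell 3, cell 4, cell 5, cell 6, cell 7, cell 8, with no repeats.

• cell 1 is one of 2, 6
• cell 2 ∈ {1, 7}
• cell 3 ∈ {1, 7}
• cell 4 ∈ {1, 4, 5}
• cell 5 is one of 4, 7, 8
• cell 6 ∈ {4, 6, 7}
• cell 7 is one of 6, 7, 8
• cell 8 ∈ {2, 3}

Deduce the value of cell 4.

The 8 variables draw from only 8 values {1, 2, 3, 4, 5, 6, 7, 8}, so each is used; only cell 8 can be 3, hence cell 8 = 3.
The 7 still-open variables together cover exactly {1, 2, 4, 5, 6, 7, 8} — 7 values for 7 variables — and 2 appears only in cell 1's list, so cell 1 = 2.
The 6 still-open variables together cover exactly {1, 4, 5, 6, 7, 8} — 6 values for 6 variables — and 5 appears only in cell 4's list, so cell 4 = 5.

5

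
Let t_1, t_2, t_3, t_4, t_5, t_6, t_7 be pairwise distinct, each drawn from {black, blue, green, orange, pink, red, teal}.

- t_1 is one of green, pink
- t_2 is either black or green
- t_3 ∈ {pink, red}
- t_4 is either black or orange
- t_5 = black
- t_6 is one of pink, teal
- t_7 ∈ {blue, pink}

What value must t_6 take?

t_5 must be black (only option left). So t_2, t_4 can't be black.
t_2's domain is down to {green}, so t_2 = green. So t_1 can't be green.
That leaves t_4 = orange.
t_1's domain is down to {pink}, so t_1 = pink. So t_3, t_6, t_7 can't be pink.
So t_6 = teal.

teal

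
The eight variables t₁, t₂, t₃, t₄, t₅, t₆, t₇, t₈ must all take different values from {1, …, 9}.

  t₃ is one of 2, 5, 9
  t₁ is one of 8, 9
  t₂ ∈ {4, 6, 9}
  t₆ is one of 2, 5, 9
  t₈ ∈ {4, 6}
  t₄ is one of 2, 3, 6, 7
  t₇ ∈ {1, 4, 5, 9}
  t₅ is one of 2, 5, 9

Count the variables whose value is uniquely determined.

t₃, t₅, t₆ share exactly the 3 values {2, 5, 9}; by pigeonhole those values go to them, so strike 2, 5, 9 from t₁, t₂, t₄, t₇.
t₁ must be 8 (only option left).
The 2 variables t₂ and t₈ are confined to {4, 6}, which locks those values in; drop them from t₄, t₇.
t₇'s domain is down to {1}, so t₇ = 1.
Determined: t₁=8, t₇=1. The other variables each still have more than one consistent value. That makes 2.

2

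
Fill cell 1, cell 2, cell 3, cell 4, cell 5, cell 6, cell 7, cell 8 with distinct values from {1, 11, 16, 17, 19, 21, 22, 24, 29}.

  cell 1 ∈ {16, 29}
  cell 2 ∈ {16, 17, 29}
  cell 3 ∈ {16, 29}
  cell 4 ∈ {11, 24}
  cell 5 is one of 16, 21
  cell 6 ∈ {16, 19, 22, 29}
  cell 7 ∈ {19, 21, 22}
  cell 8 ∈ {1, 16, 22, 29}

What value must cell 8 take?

cell 1 and cell 3 between them cover only {16, 29} — a naked pair. Remove those values from cell 2, cell 5, cell 6, cell 8.
That leaves cell 2 = 17.
That leaves cell 5 = 21. Remove 21 from cell 7.
cell 6 and cell 7 share exactly the 2 values {19, 22}; by pigeonhole those values go to them, so strike 19, 22 from cell 8.
So cell 8 = 1.

1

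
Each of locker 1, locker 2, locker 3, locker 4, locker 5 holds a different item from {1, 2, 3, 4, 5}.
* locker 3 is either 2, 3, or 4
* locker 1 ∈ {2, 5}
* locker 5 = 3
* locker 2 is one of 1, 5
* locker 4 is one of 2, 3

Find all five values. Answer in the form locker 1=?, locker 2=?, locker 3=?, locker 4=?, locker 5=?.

locker 5 must be 3 (only option left). Strike 3 from locker 3, locker 4.
locker 4 has just one choice, so locker 4 = 2. Eliminate 2 elsewhere: locker 1, locker 3.
That leaves locker 1 = 5. Remove 5 from locker 2.
locker 2 has just one choice, so locker 2 = 1.
locker 3 must be 4 (only option left).

locker 1=5, locker 2=1, locker 3=4, locker 4=2, locker 5=3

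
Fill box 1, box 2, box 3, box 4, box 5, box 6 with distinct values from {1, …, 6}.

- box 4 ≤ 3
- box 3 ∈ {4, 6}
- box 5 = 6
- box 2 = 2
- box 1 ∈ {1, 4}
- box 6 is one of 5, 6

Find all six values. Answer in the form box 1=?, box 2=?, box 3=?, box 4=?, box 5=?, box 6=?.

box 1=1, box 2=2, box 3=4, box 4=3, box 5=6, box 6=5

box 2 must be 2 (only option left). So box 4 can't be 2.
That leaves box 5 = 6. Eliminate 6 elsewhere: box 3, box 6.
box 6 has just one choice, so box 6 = 5.
box 3 has just one choice, so box 3 = 4. Eliminate 4 elsewhere: box 1.
box 1 must be 1 (only option left). Eliminate 1 elsewhere: box 4.
box 4 has just one choice, so box 4 = 3.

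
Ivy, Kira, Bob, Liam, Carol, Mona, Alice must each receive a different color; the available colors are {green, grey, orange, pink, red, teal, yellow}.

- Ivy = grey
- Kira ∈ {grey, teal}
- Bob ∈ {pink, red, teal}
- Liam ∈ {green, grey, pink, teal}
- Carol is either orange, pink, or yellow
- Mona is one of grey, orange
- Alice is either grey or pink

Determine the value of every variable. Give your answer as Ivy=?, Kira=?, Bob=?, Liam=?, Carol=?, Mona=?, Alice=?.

Ivy's domain is down to {grey}, so Ivy = grey. Strike grey from Kira, Liam, Mona, Alice.
Kira's domain is down to {teal}, so Kira = teal. Remove teal from Bob, Liam.
Mona's domain is down to {orange}, so Mona = orange. Strike orange from Carol.
Alice has just one choice, so Alice = pink. Remove pink from Bob, Liam, Carol.
That leaves Bob = red.
Liam must be green (only option left).
Carol's domain is down to {yellow}, so Carol = yellow.

Ivy=grey, Kira=teal, Bob=red, Liam=green, Carol=yellow, Mona=orange, Alice=pink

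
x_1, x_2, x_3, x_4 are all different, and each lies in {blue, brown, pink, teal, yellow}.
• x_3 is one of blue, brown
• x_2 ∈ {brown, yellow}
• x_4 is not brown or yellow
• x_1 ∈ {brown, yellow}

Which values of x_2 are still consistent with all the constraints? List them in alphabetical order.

x_1 and x_2 between them cover only {brown, yellow} — a naked pair. Remove those values from x_3.
That leaves x_3 = blue. Eliminate blue elsewhere: x_4.
No further eliminations apply; x_2 can still be any of brown, yellow.

brown, yellow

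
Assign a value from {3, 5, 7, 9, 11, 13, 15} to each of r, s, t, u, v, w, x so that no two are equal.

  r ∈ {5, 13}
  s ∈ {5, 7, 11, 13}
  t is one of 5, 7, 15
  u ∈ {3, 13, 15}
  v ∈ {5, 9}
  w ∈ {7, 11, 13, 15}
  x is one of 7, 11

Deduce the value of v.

Among the 7 variables, 3 fits only u (and all 7 values in {3, 5, 7, 9, 11, 13, 15} must be used), so u = 3.
The 6 still-open variables draw from only 6 values {5, 7, 9, 11, 13, 15}, so each is used; only v can be 9, hence v = 9.

9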